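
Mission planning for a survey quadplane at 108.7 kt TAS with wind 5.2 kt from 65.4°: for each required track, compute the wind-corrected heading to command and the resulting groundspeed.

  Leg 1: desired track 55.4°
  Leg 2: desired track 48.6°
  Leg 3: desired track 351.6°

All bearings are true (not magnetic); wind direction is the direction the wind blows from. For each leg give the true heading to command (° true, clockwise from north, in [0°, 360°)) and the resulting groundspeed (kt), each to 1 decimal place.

Leg 1: heading=55.9°, groundspeed=103.6 kt
Leg 2: heading=49.4°, groundspeed=103.7 kt
Leg 3: heading=354.2°, groundspeed=107.1 kt

Leg 1: desired track 55.4°; wind correction +0.5° → command heading 55.9°, groundspeed 103.6 kt
Leg 2: desired track 48.6°; wind correction +0.8° → command heading 49.4°, groundspeed 103.7 kt
Leg 3: desired track 351.6°; wind correction +2.6° → command heading 354.2°, groundspeed 107.1 kt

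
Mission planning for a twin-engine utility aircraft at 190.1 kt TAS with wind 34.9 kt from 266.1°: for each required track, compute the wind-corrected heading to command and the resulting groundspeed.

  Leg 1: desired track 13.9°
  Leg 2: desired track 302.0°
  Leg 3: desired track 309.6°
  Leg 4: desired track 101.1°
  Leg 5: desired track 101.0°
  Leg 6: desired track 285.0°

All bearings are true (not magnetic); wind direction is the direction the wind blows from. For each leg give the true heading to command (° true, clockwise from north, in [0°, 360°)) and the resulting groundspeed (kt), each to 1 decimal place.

Leg 1: heading=3.8°, groundspeed=197.8 kt
Leg 2: heading=295.8°, groundspeed=160.7 kt
Leg 3: heading=302.3°, groundspeed=163.3 kt
Leg 4: heading=103.8°, groundspeed=223.6 kt
Leg 5: heading=103.7°, groundspeed=223.6 kt
Leg 6: heading=281.6°, groundspeed=156.7 kt

Leg 1: desired track 13.9°; wind correction -10.1° → command heading 3.8°, groundspeed 197.8 kt
Leg 2: desired track 302.0°; wind correction -6.2° → command heading 295.8°, groundspeed 160.7 kt
Leg 3: desired track 309.6°; wind correction -7.3° → command heading 302.3°, groundspeed 163.3 kt
Leg 4: desired track 101.1°; wind correction +2.7° → command heading 103.8°, groundspeed 223.6 kt
Leg 5: desired track 101.0°; wind correction +2.7° → command heading 103.7°, groundspeed 223.6 kt
Leg 6: desired track 285.0°; wind correction -3.4° → command heading 281.6°, groundspeed 156.7 kt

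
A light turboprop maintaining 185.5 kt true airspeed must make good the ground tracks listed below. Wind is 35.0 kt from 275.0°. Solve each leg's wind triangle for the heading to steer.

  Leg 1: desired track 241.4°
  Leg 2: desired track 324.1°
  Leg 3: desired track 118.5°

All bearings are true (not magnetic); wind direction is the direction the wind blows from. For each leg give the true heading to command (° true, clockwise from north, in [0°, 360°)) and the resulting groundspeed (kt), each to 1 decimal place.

Leg 1: heading=247.4°, groundspeed=155.3 kt
Leg 2: heading=315.9°, groundspeed=160.7 kt
Leg 3: heading=122.8°, groundspeed=217.1 kt

Leg 1: desired track 241.4°; wind correction +6.0° → command heading 247.4°, groundspeed 155.3 kt
Leg 2: desired track 324.1°; wind correction -8.2° → command heading 315.9°, groundspeed 160.7 kt
Leg 3: desired track 118.5°; wind correction +4.3° → command heading 122.8°, groundspeed 217.1 kt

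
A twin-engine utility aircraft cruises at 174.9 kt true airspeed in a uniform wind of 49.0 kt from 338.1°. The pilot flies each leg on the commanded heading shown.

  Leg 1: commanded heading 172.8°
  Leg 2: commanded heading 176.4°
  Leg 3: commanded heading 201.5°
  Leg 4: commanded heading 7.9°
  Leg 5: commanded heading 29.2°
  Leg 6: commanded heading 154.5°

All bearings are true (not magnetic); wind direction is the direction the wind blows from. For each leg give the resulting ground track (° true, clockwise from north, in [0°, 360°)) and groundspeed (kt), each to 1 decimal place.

Leg 1: track=169.6°, groundspeed=222.6 kt
Leg 2: track=172.4°, groundspeed=222.0 kt
Leg 3: track=192.4°, groundspeed=213.2 kt
Leg 4: track=18.3°, groundspeed=134.6 kt
Leg 5: track=44.0°, groundspeed=149.1 kt
Leg 6: track=155.3°, groundspeed=223.8 kt

Leg 1: heading 172.8°; drift -3.2° → track 169.6°, groundspeed 222.6 kt
Leg 2: heading 176.4°; drift -4.0° → track 172.4°, groundspeed 222.0 kt
Leg 3: heading 201.5°; drift -9.1° → track 192.4°, groundspeed 213.2 kt
Leg 4: heading 7.9°; drift +10.4° → track 18.3°, groundspeed 134.6 kt
Leg 5: heading 29.2°; drift +14.8° → track 44.0°, groundspeed 149.1 kt
Leg 6: heading 154.5°; drift +0.8° → track 155.3°, groundspeed 223.8 kt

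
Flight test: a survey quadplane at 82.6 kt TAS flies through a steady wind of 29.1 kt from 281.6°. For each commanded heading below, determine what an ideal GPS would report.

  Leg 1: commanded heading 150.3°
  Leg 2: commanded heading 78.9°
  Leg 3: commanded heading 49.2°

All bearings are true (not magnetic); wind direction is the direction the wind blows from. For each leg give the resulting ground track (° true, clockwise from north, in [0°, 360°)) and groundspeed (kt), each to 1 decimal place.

Leg 1: track=138.2°, groundspeed=104.1 kt
Leg 2: track=84.8°, groundspeed=110.0 kt
Leg 3: track=62.1°, groundspeed=103.0 kt

Leg 1: heading 150.3°; drift -12.1° → track 138.2°, groundspeed 104.1 kt
Leg 2: heading 78.9°; drift +5.9° → track 84.8°, groundspeed 110.0 kt
Leg 3: heading 49.2°; drift +12.9° → track 62.1°, groundspeed 103.0 kt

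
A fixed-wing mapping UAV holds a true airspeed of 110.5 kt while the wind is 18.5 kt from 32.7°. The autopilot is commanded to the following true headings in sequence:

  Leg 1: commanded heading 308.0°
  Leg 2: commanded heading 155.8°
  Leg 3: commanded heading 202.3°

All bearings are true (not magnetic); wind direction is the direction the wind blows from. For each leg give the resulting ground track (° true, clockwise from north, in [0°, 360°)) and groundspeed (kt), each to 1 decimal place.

Leg 1: track=298.4°, groundspeed=110.3 kt
Leg 2: track=163.1°, groundspeed=121.6 kt
Leg 3: track=203.8°, groundspeed=128.7 kt

Leg 1: heading 308.0°; drift -9.6° → track 298.4°, groundspeed 110.3 kt
Leg 2: heading 155.8°; drift +7.3° → track 163.1°, groundspeed 121.6 kt
Leg 3: heading 202.3°; drift +1.5° → track 203.8°, groundspeed 128.7 kt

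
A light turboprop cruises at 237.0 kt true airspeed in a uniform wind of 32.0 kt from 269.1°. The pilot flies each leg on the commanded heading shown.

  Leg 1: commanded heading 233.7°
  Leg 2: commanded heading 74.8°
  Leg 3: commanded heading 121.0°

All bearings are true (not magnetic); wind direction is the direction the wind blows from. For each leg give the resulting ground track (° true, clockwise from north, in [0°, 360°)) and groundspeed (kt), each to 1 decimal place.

Leg 1: heading 233.7°; drift -5.0° → track 228.7°, groundspeed 211.7 kt
Leg 2: heading 74.8°; drift +1.7° → track 76.5°, groundspeed 268.1 kt
Leg 3: heading 121.0°; drift -3.7° → track 117.3°, groundspeed 264.7 kt

Leg 1: track=228.7°, groundspeed=211.7 kt
Leg 2: track=76.5°, groundspeed=268.1 kt
Leg 3: track=117.3°, groundspeed=264.7 kt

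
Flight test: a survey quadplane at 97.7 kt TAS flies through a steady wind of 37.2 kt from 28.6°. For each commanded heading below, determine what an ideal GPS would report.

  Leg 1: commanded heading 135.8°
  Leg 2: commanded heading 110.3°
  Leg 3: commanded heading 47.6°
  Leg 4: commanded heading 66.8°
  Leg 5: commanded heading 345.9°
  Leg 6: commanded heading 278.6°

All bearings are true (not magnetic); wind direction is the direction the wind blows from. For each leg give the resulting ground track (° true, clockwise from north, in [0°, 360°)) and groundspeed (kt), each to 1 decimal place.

Leg 1: track=153.9°, groundspeed=114.4 kt
Leg 2: track=132.0°, groundspeed=99.4 kt
Leg 3: track=58.6°, groundspeed=63.7 kt
Leg 4: track=85.4°, groundspeed=72.2 kt
Leg 5: track=326.2°, groundspeed=74.7 kt
Leg 6: track=261.0°, groundspeed=115.8 kt

Leg 1: heading 135.8°; drift +18.1° → track 153.9°, groundspeed 114.4 kt
Leg 2: heading 110.3°; drift +21.7° → track 132.0°, groundspeed 99.4 kt
Leg 3: heading 47.6°; drift +11.0° → track 58.6°, groundspeed 63.7 kt
Leg 4: heading 66.8°; drift +18.6° → track 85.4°, groundspeed 72.2 kt
Leg 5: heading 345.9°; drift -19.7° → track 326.2°, groundspeed 74.7 kt
Leg 6: heading 278.6°; drift -17.6° → track 261.0°, groundspeed 115.8 kt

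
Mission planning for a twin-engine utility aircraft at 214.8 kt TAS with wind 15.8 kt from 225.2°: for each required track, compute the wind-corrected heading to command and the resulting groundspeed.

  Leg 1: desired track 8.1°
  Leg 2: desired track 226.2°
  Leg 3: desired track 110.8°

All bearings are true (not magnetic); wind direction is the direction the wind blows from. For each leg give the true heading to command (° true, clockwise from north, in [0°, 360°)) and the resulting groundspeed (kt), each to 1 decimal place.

Leg 1: heading=5.6°, groundspeed=227.2 kt
Leg 2: heading=226.1°, groundspeed=199.0 kt
Leg 3: heading=114.6°, groundspeed=220.8 kt

Leg 1: desired track 8.1°; wind correction -2.5° → command heading 5.6°, groundspeed 227.2 kt
Leg 2: desired track 226.2°; wind correction -0.1° → command heading 226.1°, groundspeed 199.0 kt
Leg 3: desired track 110.8°; wind correction +3.8° → command heading 114.6°, groundspeed 220.8 kt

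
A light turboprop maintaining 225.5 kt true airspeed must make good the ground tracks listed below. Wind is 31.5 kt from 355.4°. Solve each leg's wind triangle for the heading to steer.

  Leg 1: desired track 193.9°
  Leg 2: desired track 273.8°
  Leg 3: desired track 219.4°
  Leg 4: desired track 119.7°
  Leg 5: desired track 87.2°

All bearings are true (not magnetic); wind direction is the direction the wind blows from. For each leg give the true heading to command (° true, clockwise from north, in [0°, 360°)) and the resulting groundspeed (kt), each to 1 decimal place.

Leg 1: desired track 193.9°; wind correction +2.5° → command heading 196.4°, groundspeed 255.2 kt
Leg 2: desired track 273.8°; wind correction +7.9° → command heading 281.7°, groundspeed 218.7 kt
Leg 3: desired track 219.4°; wind correction +5.6° → command heading 225.0°, groundspeed 247.1 kt
Leg 4: desired track 119.7°; wind correction -6.6° → command heading 113.1°, groundspeed 241.7 kt
Leg 5: desired track 87.2°; wind correction -8.0° → command heading 79.2°, groundspeed 224.3 kt

Leg 1: heading=196.4°, groundspeed=255.2 kt
Leg 2: heading=281.7°, groundspeed=218.7 kt
Leg 3: heading=225.0°, groundspeed=247.1 kt
Leg 4: heading=113.1°, groundspeed=241.7 kt
Leg 5: heading=79.2°, groundspeed=224.3 kt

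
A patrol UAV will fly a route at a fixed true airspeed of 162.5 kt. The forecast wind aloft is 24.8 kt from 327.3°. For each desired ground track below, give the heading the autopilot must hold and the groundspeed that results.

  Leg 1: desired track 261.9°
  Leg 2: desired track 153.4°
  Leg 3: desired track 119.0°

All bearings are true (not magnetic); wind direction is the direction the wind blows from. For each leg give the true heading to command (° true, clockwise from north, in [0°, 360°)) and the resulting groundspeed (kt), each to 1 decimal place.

Leg 1: heading=269.9°, groundspeed=150.6 kt
Leg 2: heading=154.3°, groundspeed=187.1 kt
Leg 3: heading=114.9°, groundspeed=183.9 kt

Leg 1: desired track 261.9°; wind correction +8.0° → command heading 269.9°, groundspeed 150.6 kt
Leg 2: desired track 153.4°; wind correction +0.9° → command heading 154.3°, groundspeed 187.1 kt
Leg 3: desired track 119.0°; wind correction -4.1° → command heading 114.9°, groundspeed 183.9 kt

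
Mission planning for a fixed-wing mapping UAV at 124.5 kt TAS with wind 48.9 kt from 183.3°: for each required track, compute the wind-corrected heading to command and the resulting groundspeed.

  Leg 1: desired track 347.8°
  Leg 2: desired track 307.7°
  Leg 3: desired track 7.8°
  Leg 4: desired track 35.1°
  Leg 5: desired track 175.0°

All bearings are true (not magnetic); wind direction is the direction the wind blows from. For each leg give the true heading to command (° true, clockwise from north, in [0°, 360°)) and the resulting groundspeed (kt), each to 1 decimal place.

Leg 1: heading=341.8°, groundspeed=170.9 kt
Leg 2: heading=288.8°, groundspeed=145.4 kt
Leg 3: heading=9.6°, groundspeed=173.2 kt
Leg 4: heading=47.0°, groundspeed=163.4 kt
Leg 5: heading=178.3°, groundspeed=75.9 kt

Leg 1: desired track 347.8°; wind correction -6.0° → command heading 341.8°, groundspeed 170.9 kt
Leg 2: desired track 307.7°; wind correction -18.9° → command heading 288.8°, groundspeed 145.4 kt
Leg 3: desired track 7.8°; wind correction +1.8° → command heading 9.6°, groundspeed 173.2 kt
Leg 4: desired track 35.1°; wind correction +11.9° → command heading 47.0°, groundspeed 163.4 kt
Leg 5: desired track 175.0°; wind correction +3.3° → command heading 178.3°, groundspeed 75.9 kt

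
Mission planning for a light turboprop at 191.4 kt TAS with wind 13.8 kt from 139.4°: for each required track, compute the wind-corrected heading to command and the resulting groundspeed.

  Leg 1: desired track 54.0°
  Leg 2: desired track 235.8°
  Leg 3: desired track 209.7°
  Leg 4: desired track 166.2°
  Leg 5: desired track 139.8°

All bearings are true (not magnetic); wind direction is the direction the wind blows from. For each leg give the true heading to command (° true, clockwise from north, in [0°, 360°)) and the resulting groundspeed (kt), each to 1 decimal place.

Leg 1: desired track 54.0°; wind correction +4.1° → command heading 58.1°, groundspeed 189.8 kt
Leg 2: desired track 235.8°; wind correction -4.1° → command heading 231.7°, groundspeed 192.4 kt
Leg 3: desired track 209.7°; wind correction -3.9° → command heading 205.8°, groundspeed 186.3 kt
Leg 4: desired track 166.2°; wind correction -1.9° → command heading 164.3°, groundspeed 179.0 kt
Leg 5: desired track 139.8°; wind correction +0.0° → command heading 139.8°, groundspeed 177.6 kt

Leg 1: heading=58.1°, groundspeed=189.8 kt
Leg 2: heading=231.7°, groundspeed=192.4 kt
Leg 3: heading=205.8°, groundspeed=186.3 kt
Leg 4: heading=164.3°, groundspeed=179.0 kt
Leg 5: heading=139.8°, groundspeed=177.6 kt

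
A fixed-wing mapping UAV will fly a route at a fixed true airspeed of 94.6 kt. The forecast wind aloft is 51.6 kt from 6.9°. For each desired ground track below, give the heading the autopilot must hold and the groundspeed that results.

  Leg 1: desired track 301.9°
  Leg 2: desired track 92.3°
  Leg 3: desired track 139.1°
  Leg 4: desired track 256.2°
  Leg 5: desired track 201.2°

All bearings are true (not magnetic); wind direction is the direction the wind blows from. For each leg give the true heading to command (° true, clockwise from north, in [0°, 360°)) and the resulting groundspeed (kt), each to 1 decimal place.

Leg 1: desired track 301.9°; wind correction +29.6° → command heading 331.5°, groundspeed 60.4 kt
Leg 2: desired track 92.3°; wind correction -32.9° → command heading 59.4°, groundspeed 75.3 kt
Leg 3: desired track 139.1°; wind correction -23.8° → command heading 115.3°, groundspeed 121.2 kt
Leg 4: desired track 256.2°; wind correction +30.7° → command heading 286.9°, groundspeed 99.6 kt
Leg 5: desired track 201.2°; wind correction +7.7° → command heading 208.9°, groundspeed 143.7 kt

Leg 1: heading=331.5°, groundspeed=60.4 kt
Leg 2: heading=59.4°, groundspeed=75.3 kt
Leg 3: heading=115.3°, groundspeed=121.2 kt
Leg 4: heading=286.9°, groundspeed=99.6 kt
Leg 5: heading=208.9°, groundspeed=143.7 kt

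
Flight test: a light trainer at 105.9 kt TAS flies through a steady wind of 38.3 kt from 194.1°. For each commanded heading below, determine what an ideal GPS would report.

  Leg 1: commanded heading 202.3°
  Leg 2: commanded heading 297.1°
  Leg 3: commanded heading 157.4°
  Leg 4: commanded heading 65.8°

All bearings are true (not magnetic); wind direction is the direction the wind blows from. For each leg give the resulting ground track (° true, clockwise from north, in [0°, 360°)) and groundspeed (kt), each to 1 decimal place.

Leg 1: heading 202.3°; drift +4.6° → track 206.9°, groundspeed 68.2 kt
Leg 2: heading 297.1°; drift +18.0° → track 315.1°, groundspeed 120.4 kt
Leg 3: heading 157.4°; drift -16.9° → track 140.5°, groundspeed 78.6 kt
Leg 4: heading 65.8°; drift -13.1° → track 52.7°, groundspeed 133.1 kt

Leg 1: track=206.9°, groundspeed=68.2 kt
Leg 2: track=315.1°, groundspeed=120.4 kt
Leg 3: track=140.5°, groundspeed=78.6 kt
Leg 4: track=52.7°, groundspeed=133.1 kt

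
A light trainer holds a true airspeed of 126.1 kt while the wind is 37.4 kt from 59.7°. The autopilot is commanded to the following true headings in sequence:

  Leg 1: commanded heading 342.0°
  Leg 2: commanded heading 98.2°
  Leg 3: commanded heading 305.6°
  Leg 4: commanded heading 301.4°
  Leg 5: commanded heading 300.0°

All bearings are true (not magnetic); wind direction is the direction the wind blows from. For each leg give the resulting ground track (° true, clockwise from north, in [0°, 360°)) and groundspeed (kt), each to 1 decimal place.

Leg 1: heading 342.0°; drift -17.2° → track 324.8°, groundspeed 123.7 kt
Leg 2: heading 98.2°; drift +13.5° → track 111.7°, groundspeed 99.6 kt
Leg 3: heading 305.6°; drift -13.6° → track 292.0°, groundspeed 145.4 kt
Leg 4: heading 301.4°; drift -12.9° → track 288.5°, groundspeed 147.6 kt
Leg 5: heading 300.0°; drift -12.7° → track 287.3°, groundspeed 148.2 kt

Leg 1: track=324.8°, groundspeed=123.7 kt
Leg 2: track=111.7°, groundspeed=99.6 kt
Leg 3: track=292.0°, groundspeed=145.4 kt
Leg 4: track=288.5°, groundspeed=147.6 kt
Leg 5: track=287.3°, groundspeed=148.2 kt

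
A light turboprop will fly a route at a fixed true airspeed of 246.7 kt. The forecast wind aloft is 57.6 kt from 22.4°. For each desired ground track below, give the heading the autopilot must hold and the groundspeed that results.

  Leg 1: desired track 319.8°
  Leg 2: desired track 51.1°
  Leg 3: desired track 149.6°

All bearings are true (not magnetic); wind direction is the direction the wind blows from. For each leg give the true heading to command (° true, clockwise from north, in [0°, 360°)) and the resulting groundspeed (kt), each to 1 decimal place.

Leg 1: heading=331.8°, groundspeed=214.8 kt
Leg 2: heading=44.7°, groundspeed=194.6 kt
Leg 3: heading=138.9°, groundspeed=277.2 kt

Leg 1: desired track 319.8°; wind correction +12.0° → command heading 331.8°, groundspeed 214.8 kt
Leg 2: desired track 51.1°; wind correction -6.4° → command heading 44.7°, groundspeed 194.6 kt
Leg 3: desired track 149.6°; wind correction -10.7° → command heading 138.9°, groundspeed 277.2 kt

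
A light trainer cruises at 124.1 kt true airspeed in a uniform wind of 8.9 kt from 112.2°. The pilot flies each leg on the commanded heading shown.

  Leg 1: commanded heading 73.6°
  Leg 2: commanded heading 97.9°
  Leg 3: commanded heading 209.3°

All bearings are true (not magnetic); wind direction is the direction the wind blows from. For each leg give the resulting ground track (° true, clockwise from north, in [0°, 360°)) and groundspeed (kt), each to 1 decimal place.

Leg 1: heading 73.6°; drift -2.7° → track 70.9°, groundspeed 117.3 kt
Leg 2: heading 97.9°; drift -1.1° → track 96.8°, groundspeed 115.5 kt
Leg 3: heading 209.3°; drift +4.0° → track 213.3°, groundspeed 125.5 kt

Leg 1: track=70.9°, groundspeed=117.3 kt
Leg 2: track=96.8°, groundspeed=115.5 kt
Leg 3: track=213.3°, groundspeed=125.5 kt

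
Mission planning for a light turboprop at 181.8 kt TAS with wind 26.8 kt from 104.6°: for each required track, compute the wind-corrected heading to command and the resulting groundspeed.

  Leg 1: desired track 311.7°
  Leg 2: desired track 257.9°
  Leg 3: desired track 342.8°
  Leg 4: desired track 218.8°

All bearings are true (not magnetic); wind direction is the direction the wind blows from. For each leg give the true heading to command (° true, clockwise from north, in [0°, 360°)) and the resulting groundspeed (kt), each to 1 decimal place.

Leg 1: desired track 311.7°; wind correction +3.9° → command heading 315.6°, groundspeed 205.2 kt
Leg 2: desired track 257.9°; wind correction -3.8° → command heading 254.1°, groundspeed 205.3 kt
Leg 3: desired track 342.8°; wind correction +7.2° → command heading 350.0°, groundspeed 194.5 kt
Leg 4: desired track 218.8°; wind correction -7.7° → command heading 211.1°, groundspeed 191.1 kt

Leg 1: heading=315.6°, groundspeed=205.2 kt
Leg 2: heading=254.1°, groundspeed=205.3 kt
Leg 3: heading=350.0°, groundspeed=194.5 kt
Leg 4: heading=211.1°, groundspeed=191.1 kt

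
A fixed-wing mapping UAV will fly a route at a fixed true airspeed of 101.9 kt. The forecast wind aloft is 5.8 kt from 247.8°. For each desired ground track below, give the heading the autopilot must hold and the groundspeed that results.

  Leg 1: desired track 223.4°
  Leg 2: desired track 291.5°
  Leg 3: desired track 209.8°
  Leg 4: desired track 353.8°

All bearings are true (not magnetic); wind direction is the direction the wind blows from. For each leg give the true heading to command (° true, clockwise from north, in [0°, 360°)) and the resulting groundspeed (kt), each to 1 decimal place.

Leg 1: heading=224.7°, groundspeed=96.6 kt
Leg 2: heading=289.2°, groundspeed=97.6 kt
Leg 3: heading=211.8°, groundspeed=97.3 kt
Leg 4: heading=350.7°, groundspeed=103.3 kt

Leg 1: desired track 223.4°; wind correction +1.3° → command heading 224.7°, groundspeed 96.6 kt
Leg 2: desired track 291.5°; wind correction -2.3° → command heading 289.2°, groundspeed 97.6 kt
Leg 3: desired track 209.8°; wind correction +2.0° → command heading 211.8°, groundspeed 97.3 kt
Leg 4: desired track 353.8°; wind correction -3.1° → command heading 350.7°, groundspeed 103.3 kt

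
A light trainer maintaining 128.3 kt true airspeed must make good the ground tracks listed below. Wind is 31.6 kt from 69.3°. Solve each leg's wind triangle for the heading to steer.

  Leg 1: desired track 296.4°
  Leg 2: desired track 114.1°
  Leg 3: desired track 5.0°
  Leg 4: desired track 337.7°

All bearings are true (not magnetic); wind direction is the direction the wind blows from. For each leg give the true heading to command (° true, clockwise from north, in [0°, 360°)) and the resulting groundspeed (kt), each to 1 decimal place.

Leg 1: desired track 296.4°; wind correction +10.4° → command heading 306.8°, groundspeed 147.7 kt
Leg 2: desired track 114.1°; wind correction -10.0° → command heading 104.1°, groundspeed 103.9 kt
Leg 3: desired track 5.0°; wind correction +12.8° → command heading 17.8°, groundspeed 111.4 kt
Leg 4: desired track 337.7°; wind correction +14.3° → command heading 352.0°, groundspeed 125.2 kt

Leg 1: heading=306.8°, groundspeed=147.7 kt
Leg 2: heading=104.1°, groundspeed=103.9 kt
Leg 3: heading=17.8°, groundspeed=111.4 kt
Leg 4: heading=352.0°, groundspeed=125.2 kt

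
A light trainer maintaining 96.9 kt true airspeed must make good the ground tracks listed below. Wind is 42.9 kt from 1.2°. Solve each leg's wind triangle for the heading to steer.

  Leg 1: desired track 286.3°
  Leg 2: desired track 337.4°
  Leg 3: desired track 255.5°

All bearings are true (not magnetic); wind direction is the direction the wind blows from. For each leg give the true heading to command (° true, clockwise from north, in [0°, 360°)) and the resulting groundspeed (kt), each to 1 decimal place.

Leg 1: desired track 286.3°; wind correction +25.3° → command heading 311.6°, groundspeed 76.4 kt
Leg 2: desired track 337.4°; wind correction +10.3° → command heading 347.7°, groundspeed 56.1 kt
Leg 3: desired track 255.5°; wind correction +25.2° → command heading 280.7°, groundspeed 99.3 kt

Leg 1: heading=311.6°, groundspeed=76.4 kt
Leg 2: heading=347.7°, groundspeed=56.1 kt
Leg 3: heading=280.7°, groundspeed=99.3 kt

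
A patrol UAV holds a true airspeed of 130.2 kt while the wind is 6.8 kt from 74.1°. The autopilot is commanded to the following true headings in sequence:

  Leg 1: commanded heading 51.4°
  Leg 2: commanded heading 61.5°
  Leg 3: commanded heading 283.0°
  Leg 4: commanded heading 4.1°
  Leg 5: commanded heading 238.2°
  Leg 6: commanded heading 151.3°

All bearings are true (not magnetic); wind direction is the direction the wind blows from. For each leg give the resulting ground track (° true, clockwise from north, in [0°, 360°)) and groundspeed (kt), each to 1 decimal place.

Leg 1: track=50.2°, groundspeed=124.0 kt
Leg 2: track=60.8°, groundspeed=123.6 kt
Leg 3: track=281.6°, groundspeed=136.2 kt
Leg 4: track=1.2°, groundspeed=128.0 kt
Leg 5: track=239.0°, groundspeed=136.8 kt
Leg 6: track=154.2°, groundspeed=128.9 kt

Leg 1: heading 51.4°; drift -1.2° → track 50.2°, groundspeed 124.0 kt
Leg 2: heading 61.5°; drift -0.7° → track 60.8°, groundspeed 123.6 kt
Leg 3: heading 283.0°; drift -1.4° → track 281.6°, groundspeed 136.2 kt
Leg 4: heading 4.1°; drift -2.9° → track 1.2°, groundspeed 128.0 kt
Leg 5: heading 238.2°; drift +0.8° → track 239.0°, groundspeed 136.8 kt
Leg 6: heading 151.3°; drift +2.9° → track 154.2°, groundspeed 128.9 kt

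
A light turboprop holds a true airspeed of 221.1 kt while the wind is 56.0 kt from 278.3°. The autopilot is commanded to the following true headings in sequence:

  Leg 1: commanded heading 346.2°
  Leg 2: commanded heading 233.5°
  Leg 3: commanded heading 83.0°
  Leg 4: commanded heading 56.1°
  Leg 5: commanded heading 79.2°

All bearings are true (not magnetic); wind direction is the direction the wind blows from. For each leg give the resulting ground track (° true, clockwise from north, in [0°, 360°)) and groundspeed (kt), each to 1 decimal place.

Leg 1: track=0.7°, groundspeed=206.7 kt
Leg 2: track=221.2°, groundspeed=185.6 kt
Leg 3: track=86.1°, groundspeed=275.5 kt
Leg 4: track=64.3°, groundspeed=265.3 kt
Leg 5: track=83.0°, groundspeed=274.6 kt

Leg 1: heading 346.2°; drift +14.5° → track 0.7°, groundspeed 206.7 kt
Leg 2: heading 233.5°; drift -12.3° → track 221.2°, groundspeed 185.6 kt
Leg 3: heading 83.0°; drift +3.1° → track 86.1°, groundspeed 275.5 kt
Leg 4: heading 56.1°; drift +8.2° → track 64.3°, groundspeed 265.3 kt
Leg 5: heading 79.2°; drift +3.8° → track 83.0°, groundspeed 274.6 kt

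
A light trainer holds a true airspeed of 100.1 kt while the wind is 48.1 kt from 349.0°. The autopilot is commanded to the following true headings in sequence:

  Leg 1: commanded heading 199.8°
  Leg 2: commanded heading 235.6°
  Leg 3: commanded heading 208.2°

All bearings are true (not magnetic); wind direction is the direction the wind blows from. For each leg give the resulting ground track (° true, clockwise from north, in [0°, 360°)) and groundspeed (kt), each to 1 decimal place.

Leg 1: track=189.9°, groundspeed=143.5 kt
Leg 2: track=215.3°, groundspeed=127.1 kt
Leg 3: track=195.7°, groundspeed=140.7 kt

Leg 1: heading 199.8°; drift -9.9° → track 189.9°, groundspeed 143.5 kt
Leg 2: heading 235.6°; drift -20.3° → track 215.3°, groundspeed 127.1 kt
Leg 3: heading 208.2°; drift -12.5° → track 195.7°, groundspeed 140.7 kt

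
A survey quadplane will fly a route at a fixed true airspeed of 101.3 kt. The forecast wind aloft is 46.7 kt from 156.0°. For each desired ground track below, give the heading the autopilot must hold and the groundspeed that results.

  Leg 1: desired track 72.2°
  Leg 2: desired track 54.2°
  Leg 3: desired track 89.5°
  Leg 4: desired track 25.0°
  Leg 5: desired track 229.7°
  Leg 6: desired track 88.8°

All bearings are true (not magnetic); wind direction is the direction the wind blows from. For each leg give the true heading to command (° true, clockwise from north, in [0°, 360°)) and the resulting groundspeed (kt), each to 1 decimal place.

Leg 1: desired track 72.2°; wind correction +27.3° → command heading 99.5°, groundspeed 85.0 kt
Leg 2: desired track 54.2°; wind correction +26.8° → command heading 81.0°, groundspeed 99.9 kt
Leg 3: desired track 89.5°; wind correction +25.0° → command heading 114.5°, groundspeed 73.2 kt
Leg 4: desired track 25.0°; wind correction +20.4° → command heading 45.4°, groundspeed 125.6 kt
Leg 5: desired track 229.7°; wind correction -26.3° → command heading 203.4°, groundspeed 77.7 kt
Leg 6: desired track 88.8°; wind correction +25.1° → command heading 113.9°, groundspeed 73.6 kt

Leg 1: heading=99.5°, groundspeed=85.0 kt
Leg 2: heading=81.0°, groundspeed=99.9 kt
Leg 3: heading=114.5°, groundspeed=73.2 kt
Leg 4: heading=45.4°, groundspeed=125.6 kt
Leg 5: heading=203.4°, groundspeed=77.7 kt
Leg 6: heading=113.9°, groundspeed=73.6 kt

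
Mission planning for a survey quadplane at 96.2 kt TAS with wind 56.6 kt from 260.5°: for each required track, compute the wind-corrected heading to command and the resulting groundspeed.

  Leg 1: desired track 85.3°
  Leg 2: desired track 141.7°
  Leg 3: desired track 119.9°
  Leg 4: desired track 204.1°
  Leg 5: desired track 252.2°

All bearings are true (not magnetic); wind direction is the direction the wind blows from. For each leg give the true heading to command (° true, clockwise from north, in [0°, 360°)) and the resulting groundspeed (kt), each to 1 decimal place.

Leg 1: heading=88.1°, groundspeed=152.5 kt
Leg 2: heading=172.7°, groundspeed=109.7 kt
Leg 3: heading=141.8°, groundspeed=133.0 kt
Leg 4: heading=233.4°, groundspeed=52.5 kt
Leg 5: heading=257.1°, groundspeed=39.8 kt

Leg 1: desired track 85.3°; wind correction +2.8° → command heading 88.1°, groundspeed 152.5 kt
Leg 2: desired track 141.7°; wind correction +31.0° → command heading 172.7°, groundspeed 109.7 kt
Leg 3: desired track 119.9°; wind correction +21.9° → command heading 141.8°, groundspeed 133.0 kt
Leg 4: desired track 204.1°; wind correction +29.3° → command heading 233.4°, groundspeed 52.5 kt
Leg 5: desired track 252.2°; wind correction +4.9° → command heading 257.1°, groundspeed 39.8 kt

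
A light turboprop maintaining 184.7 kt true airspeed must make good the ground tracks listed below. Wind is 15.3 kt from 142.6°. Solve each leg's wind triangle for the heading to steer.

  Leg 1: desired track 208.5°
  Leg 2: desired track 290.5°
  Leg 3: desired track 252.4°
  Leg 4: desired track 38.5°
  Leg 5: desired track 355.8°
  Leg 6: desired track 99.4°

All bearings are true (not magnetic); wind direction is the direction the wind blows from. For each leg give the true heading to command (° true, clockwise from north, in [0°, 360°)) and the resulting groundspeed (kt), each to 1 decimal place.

Leg 1: desired track 208.5°; wind correction -4.3° → command heading 204.2°, groundspeed 177.9 kt
Leg 2: desired track 290.5°; wind correction -2.5° → command heading 288.0°, groundspeed 197.5 kt
Leg 3: desired track 252.4°; wind correction -4.5° → command heading 247.9°, groundspeed 189.3 kt
Leg 4: desired track 38.5°; wind correction +4.6° → command heading 43.1°, groundspeed 187.8 kt
Leg 5: desired track 355.8°; wind correction +2.6° → command heading 358.4°, groundspeed 197.3 kt
Leg 6: desired track 99.4°; wind correction +3.3° → command heading 102.7°, groundspeed 173.2 kt

Leg 1: heading=204.2°, groundspeed=177.9 kt
Leg 2: heading=288.0°, groundspeed=197.5 kt
Leg 3: heading=247.9°, groundspeed=189.3 kt
Leg 4: heading=43.1°, groundspeed=187.8 kt
Leg 5: heading=358.4°, groundspeed=197.3 kt
Leg 6: heading=102.7°, groundspeed=173.2 kt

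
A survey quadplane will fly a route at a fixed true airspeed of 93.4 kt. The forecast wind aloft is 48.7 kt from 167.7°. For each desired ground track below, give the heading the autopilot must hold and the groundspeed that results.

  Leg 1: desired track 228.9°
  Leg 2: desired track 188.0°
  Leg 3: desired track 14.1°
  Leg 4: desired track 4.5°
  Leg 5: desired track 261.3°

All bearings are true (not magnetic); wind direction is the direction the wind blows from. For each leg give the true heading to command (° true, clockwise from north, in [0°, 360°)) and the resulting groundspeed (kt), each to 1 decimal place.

Leg 1: heading=201.7°, groundspeed=59.6 kt
Leg 2: heading=177.6°, groundspeed=46.2 kt
Leg 3: heading=27.5°, groundspeed=134.5 kt
Leg 4: heading=13.2°, groundspeed=139.0 kt
Leg 5: heading=229.9°, groundspeed=82.8 kt

Leg 1: desired track 228.9°; wind correction -27.2° → command heading 201.7°, groundspeed 59.6 kt
Leg 2: desired track 188.0°; wind correction -10.4° → command heading 177.6°, groundspeed 46.2 kt
Leg 3: desired track 14.1°; wind correction +13.4° → command heading 27.5°, groundspeed 134.5 kt
Leg 4: desired track 4.5°; wind correction +8.7° → command heading 13.2°, groundspeed 139.0 kt
Leg 5: desired track 261.3°; wind correction -31.4° → command heading 229.9°, groundspeed 82.8 kt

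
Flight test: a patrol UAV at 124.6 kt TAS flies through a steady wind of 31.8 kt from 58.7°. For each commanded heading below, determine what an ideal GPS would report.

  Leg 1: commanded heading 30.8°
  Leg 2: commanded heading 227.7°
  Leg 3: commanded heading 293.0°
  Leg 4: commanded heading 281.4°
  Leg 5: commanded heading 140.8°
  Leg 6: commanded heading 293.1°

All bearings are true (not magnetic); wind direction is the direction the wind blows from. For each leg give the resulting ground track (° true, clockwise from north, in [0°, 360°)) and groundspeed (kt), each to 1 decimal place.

Leg 1: track=22.0°, groundspeed=97.6 kt
Leg 2: track=229.9°, groundspeed=155.9 kt
Leg 3: track=282.8°, groundspeed=145.5 kt
Leg 4: track=273.1°, groundspeed=149.5 kt
Leg 5: track=155.5°, groundspeed=124.3 kt
Leg 6: track=282.9°, groundspeed=145.4 kt

Leg 1: heading 30.8°; drift -8.8° → track 22.0°, groundspeed 97.6 kt
Leg 2: heading 227.7°; drift +2.2° → track 229.9°, groundspeed 155.9 kt
Leg 3: heading 293.0°; drift -10.2° → track 282.8°, groundspeed 145.5 kt
Leg 4: heading 281.4°; drift -8.3° → track 273.1°, groundspeed 149.5 kt
Leg 5: heading 140.8°; drift +14.7° → track 155.5°, groundspeed 124.3 kt
Leg 6: heading 293.1°; drift -10.2° → track 282.9°, groundspeed 145.4 kt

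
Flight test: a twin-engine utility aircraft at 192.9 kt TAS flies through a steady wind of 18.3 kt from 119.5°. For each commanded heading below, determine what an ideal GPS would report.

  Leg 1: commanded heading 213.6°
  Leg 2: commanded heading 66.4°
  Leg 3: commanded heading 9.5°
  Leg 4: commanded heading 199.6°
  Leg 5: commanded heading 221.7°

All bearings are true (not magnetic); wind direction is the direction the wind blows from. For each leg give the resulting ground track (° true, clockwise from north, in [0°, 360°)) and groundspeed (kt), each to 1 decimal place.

Leg 1: heading 213.6°; drift +5.4° → track 219.0°, groundspeed 195.1 kt
Leg 2: heading 66.4°; drift -4.6° → track 61.8°, groundspeed 182.5 kt
Leg 3: heading 9.5°; drift -4.9° → track 4.6°, groundspeed 199.9 kt
Leg 4: heading 199.6°; drift +5.4° → track 205.0°, groundspeed 190.6 kt
Leg 5: heading 221.7°; drift +5.2° → track 226.9°, groundspeed 197.6 kt

Leg 1: track=219.0°, groundspeed=195.1 kt
Leg 2: track=61.8°, groundspeed=182.5 kt
Leg 3: track=4.6°, groundspeed=199.9 kt
Leg 4: track=205.0°, groundspeed=190.6 kt
Leg 5: track=226.9°, groundspeed=197.6 kt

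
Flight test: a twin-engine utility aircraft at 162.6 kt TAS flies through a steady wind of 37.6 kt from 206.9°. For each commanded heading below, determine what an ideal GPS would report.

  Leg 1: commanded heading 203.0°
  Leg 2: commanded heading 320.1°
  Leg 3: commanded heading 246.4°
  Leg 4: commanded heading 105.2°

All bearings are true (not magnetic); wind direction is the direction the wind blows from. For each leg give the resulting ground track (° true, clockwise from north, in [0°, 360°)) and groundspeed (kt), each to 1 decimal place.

Leg 1: heading 203.0°; drift -1.2° → track 201.8°, groundspeed 125.1 kt
Leg 2: heading 320.1°; drift +11.0° → track 331.1°, groundspeed 180.7 kt
Leg 3: heading 246.4°; drift +10.2° → track 256.6°, groundspeed 135.7 kt
Leg 4: heading 105.2°; drift -12.2° → track 93.0°, groundspeed 174.2 kt

Leg 1: track=201.8°, groundspeed=125.1 kt
Leg 2: track=331.1°, groundspeed=180.7 kt
Leg 3: track=256.6°, groundspeed=135.7 kt
Leg 4: track=93.0°, groundspeed=174.2 kt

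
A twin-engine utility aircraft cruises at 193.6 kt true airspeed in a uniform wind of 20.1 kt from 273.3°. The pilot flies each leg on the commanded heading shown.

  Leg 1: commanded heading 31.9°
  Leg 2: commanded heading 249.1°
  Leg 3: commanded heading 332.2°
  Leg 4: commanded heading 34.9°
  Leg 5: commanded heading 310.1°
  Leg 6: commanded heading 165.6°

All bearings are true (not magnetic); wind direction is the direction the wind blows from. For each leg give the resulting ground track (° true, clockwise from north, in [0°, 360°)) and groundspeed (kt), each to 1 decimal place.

Leg 1: track=36.9°, groundspeed=204.0 kt
Leg 2: track=246.4°, groundspeed=175.5 kt
Leg 3: track=337.6°, groundspeed=184.0 kt
Leg 4: track=39.7°, groundspeed=204.8 kt
Leg 5: track=314.0°, groundspeed=177.9 kt
Leg 6: track=160.1°, groundspeed=200.6 kt

Leg 1: heading 31.9°; drift +5.0° → track 36.9°, groundspeed 204.0 kt
Leg 2: heading 249.1°; drift -2.7° → track 246.4°, groundspeed 175.5 kt
Leg 3: heading 332.2°; drift +5.4° → track 337.6°, groundspeed 184.0 kt
Leg 4: heading 34.9°; drift +4.8° → track 39.7°, groundspeed 204.8 kt
Leg 5: heading 310.1°; drift +3.9° → track 314.0°, groundspeed 177.9 kt
Leg 6: heading 165.6°; drift -5.5° → track 160.1°, groundspeed 200.6 kt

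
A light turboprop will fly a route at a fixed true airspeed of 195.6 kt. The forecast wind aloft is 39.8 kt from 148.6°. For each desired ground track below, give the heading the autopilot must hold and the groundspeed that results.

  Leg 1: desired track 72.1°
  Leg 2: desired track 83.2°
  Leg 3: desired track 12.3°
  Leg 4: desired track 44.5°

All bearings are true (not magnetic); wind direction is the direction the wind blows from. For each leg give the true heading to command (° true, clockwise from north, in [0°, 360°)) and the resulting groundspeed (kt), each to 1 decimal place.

Leg 1: heading=83.5°, groundspeed=182.4 kt
Leg 2: heading=93.9°, groundspeed=175.7 kt
Leg 3: heading=20.4°, groundspeed=222.4 kt
Leg 4: heading=55.9°, groundspeed=201.4 kt

Leg 1: desired track 72.1°; wind correction +11.4° → command heading 83.5°, groundspeed 182.4 kt
Leg 2: desired track 83.2°; wind correction +10.7° → command heading 93.9°, groundspeed 175.7 kt
Leg 3: desired track 12.3°; wind correction +8.1° → command heading 20.4°, groundspeed 222.4 kt
Leg 4: desired track 44.5°; wind correction +11.4° → command heading 55.9°, groundspeed 201.4 kt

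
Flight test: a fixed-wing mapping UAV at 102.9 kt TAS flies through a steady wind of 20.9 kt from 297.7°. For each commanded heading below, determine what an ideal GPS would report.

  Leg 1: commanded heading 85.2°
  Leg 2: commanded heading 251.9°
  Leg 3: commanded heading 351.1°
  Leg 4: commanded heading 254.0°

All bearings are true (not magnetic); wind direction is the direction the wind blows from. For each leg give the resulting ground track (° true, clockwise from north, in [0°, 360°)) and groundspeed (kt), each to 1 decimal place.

Leg 1: heading 85.2°; drift +5.3° → track 90.5°, groundspeed 121.0 kt
Leg 2: heading 251.9°; drift -9.6° → track 242.3°, groundspeed 89.6 kt
Leg 3: heading 351.1°; drift +10.5° → track 1.6°, groundspeed 92.0 kt
Leg 4: heading 254.0°; drift -9.3° → track 244.7°, groundspeed 89.0 kt

Leg 1: track=90.5°, groundspeed=121.0 kt
Leg 2: track=242.3°, groundspeed=89.6 kt
Leg 3: track=1.6°, groundspeed=92.0 kt
Leg 4: track=244.7°, groundspeed=89.0 kt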